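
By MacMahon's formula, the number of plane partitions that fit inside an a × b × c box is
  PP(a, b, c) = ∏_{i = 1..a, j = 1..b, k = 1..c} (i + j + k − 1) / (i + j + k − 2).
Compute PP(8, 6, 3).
PP(8, 6, 3) = 614083470

Evaluate the triple product over i = 1..8, j = 1..6, k = 1..3. The factors are (2/1) · (3/2) · (4/3) · (3/2) · (4/3) · (5/4) · (4/3) · (5/4) · … (144 factors total). The numerators and denominators telescope so the product is an integer; carrying out the multiplication exactly gives PP(8, 6, 3) = 614083470.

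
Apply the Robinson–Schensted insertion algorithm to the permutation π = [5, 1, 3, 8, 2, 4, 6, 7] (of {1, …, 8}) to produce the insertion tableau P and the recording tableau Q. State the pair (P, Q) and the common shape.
P = [1, 2, 4, 6, 7] / [3, 8] / [5];  Q = [1, 3, 4, 7, 8] / [2, 6] / [5];  common shape = (5, 2, 1)

Row-insert the values π_1, π_2, … into P one at a time, bumping the leftmost entry strictly greater than the inserted value down to the next row. The recording tableau Q records, in position (i, j), the step at which that cell was added to P.
  Insert 5 (step 1): P = [5];  Q = [1]
  Insert 1 (step 2): P = [1] / [5];  Q = [1] / [2]
  Insert 3 (step 3): P = [1, 3] / [5];  Q = [1, 3] / [2]
  Insert 8 (step 4): P = [1, 3, 8] / [5];  Q = [1, 3, 4] / [2]
  Insert 2 (step 5): P = [1, 2, 8] / [3] / [5];  Q = [1, 3, 4] / [2] / [5]
  Insert 4 (step 6): P = [1, 2, 4] / [3, 8] / [5];  Q = [1, 3, 4] / [2, 6] / [5]
  Insert 6 (step 7): P = [1, 2, 4, 6] / [3, 8] / [5];  Q = [1, 3, 4, 7] / [2, 6] / [5]
  Insert 7 (step 8): P = [1, 2, 4, 6, 7] / [3, 8] / [5];  Q = [1, 3, 4, 7, 8] / [2, 6] / [5]
Final shape: (5, 2, 1).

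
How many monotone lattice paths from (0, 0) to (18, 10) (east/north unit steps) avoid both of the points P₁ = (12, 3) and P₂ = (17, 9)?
Number of paths = 6513650

Inclusion–exclusion. Total paths: C(28, 18) = 13123110. Through P₁: C(15, 12)·C(13, 6) = 780780. Through P₂: C(26, 17)·C(2, 1) = 6249100. Since P₁ is strictly southwest of P₂, a monotone path through both must visit P₁ then P₂; paths through both = C(15, 12)·C(11, 5)·C(2, 1) = 420420. Avoid both = 13123110 − 780780 − 6249100 + 420420 = 6513650.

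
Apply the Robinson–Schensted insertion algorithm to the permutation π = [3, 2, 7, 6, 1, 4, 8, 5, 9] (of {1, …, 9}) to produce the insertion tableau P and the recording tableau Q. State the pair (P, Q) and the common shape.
P = [1, 4, 5, 9] / [2, 6, 8] / [3, 7];  Q = [1, 3, 7, 9] / [2, 4, 8] / [5, 6];  common shape = (4, 3, 2)

Row-insert the values π_1, π_2, … into P one at a time, bumping the leftmost entry strictly greater than the inserted value down to the next row. The recording tableau Q records, in position (i, j), the step at which that cell was added to P.
  Insert 3 (step 1): P = [3];  Q = [1]
  Insert 2 (step 2): P = [2] / [3];  Q = [1] / [2]
  Insert 7 (step 3): P = [2, 7] / [3];  Q = [1, 3] / [2]
  Insert 6 (step 4): P = [2, 6] / [3, 7];  Q = [1, 3] / [2, 4]
  Insert 1 (step 5): P = [1, 6] / [2, 7] / [3];  Q = [1, 3] / [2, 4] / [5]
  Insert 4 (step 6): P = [1, 4] / [2, 6] / [3, 7];  Q = [1, 3] / [2, 4] / [5, 6]
  Insert 8 (step 7): P = [1, 4, 8] / [2, 6] / [3, 7];  Q = [1, 3, 7] / [2, 4] / [5, 6]
  Insert 5 (step 8): P = [1, 4, 5] / [2, 6, 8] / [3, 7];  Q = [1, 3, 7] / [2, 4, 8] / [5, 6]
  Insert 9 (step 9): P = [1, 4, 5, 9] / [2, 6, 8] / [3, 7];  Q = [1, 3, 7, 9] / [2, 4, 8] / [5, 6]
Final shape: (4, 3, 2).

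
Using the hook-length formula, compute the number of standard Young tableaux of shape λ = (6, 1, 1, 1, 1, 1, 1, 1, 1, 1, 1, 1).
# SYT of shape (6, 1, 1, 1, 1, 1, 1, 1, 1, 1, 1, 1) = 4368

Hook-length formula: f^λ = n! / Π hook(c), product over all cells c of the Young diagram. For λ = (6, 1, 1, 1, 1, 1, 1, 1, 1, 1, 1, 1), n = 17 boxes. Hook lengths by row (left-to-right, top-to-bottom): [17, 5, 4, 3, 2, 1]; [11]; [10]; [9]; [8]; [7]; [6]; [5]; [4]; [3]; [2]; [1]. Product of hooks = 81430272000. So f^λ = 17! / 81430272000 = 355687428096000 / 81430272000 = 4368.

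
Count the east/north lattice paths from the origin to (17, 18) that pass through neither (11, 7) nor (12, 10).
Number of paths = 3475310376

Inclusion–exclusion. Total paths: C(35, 17) = 4537567650. Through P₁: C(18, 11)·C(17, 6) = 393853824. Through P₂: C(22, 12)·C(13, 5) = 832233402. Since P₁ is strictly southwest of P₂, a monotone path through both must visit P₁ then P₂; paths through both = C(18, 11)·C(4, 1)·C(13, 5) = 163829952. Avoid both = 4537567650 − 393853824 − 832233402 + 163829952 = 3475310376.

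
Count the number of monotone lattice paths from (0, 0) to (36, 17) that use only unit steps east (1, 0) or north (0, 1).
Number of paths = 32308782859535

A monotone lattice path from (0, 0) to (36, 17) consists of 36 east steps and 17 north steps in some order, so it is determined by which 36 of the 53 steps are east. The count is C(53, 36) = 32308782859535.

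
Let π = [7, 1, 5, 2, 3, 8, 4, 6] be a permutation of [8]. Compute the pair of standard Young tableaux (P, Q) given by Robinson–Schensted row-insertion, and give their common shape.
P = [1, 2, 3, 4, 6] / [5, 8] / [7];  Q = [1, 3, 5, 6, 8] / [2, 7] / [4];  common shape = (5, 2, 1)

Row-insert the values π_1, π_2, … into P one at a time, bumping the leftmost entry strictly greater than the inserted value down to the next row. The recording tableau Q records, in position (i, j), the step at which that cell was added to P.
  Insert 7 (step 1): P = [7];  Q = [1]
  Insert 1 (step 2): P = [1] / [7];  Q = [1] / [2]
  Insert 5 (step 3): P = [1, 5] / [7];  Q = [1, 3] / [2]
  Insert 2 (step 4): P = [1, 2] / [5] / [7];  Q = [1, 3] / [2] / [4]
  Insert 3 (step 5): P = [1, 2, 3] / [5] / [7];  Q = [1, 3, 5] / [2] / [4]
  Insert 8 (step 6): P = [1, 2, 3, 8] / [5] / [7];  Q = [1, 3, 5, 6] / [2] / [4]
  Insert 4 (step 7): P = [1, 2, 3, 4] / [5, 8] / [7];  Q = [1, 3, 5, 6] / [2, 7] / [4]
  Insert 6 (step 8): P = [1, 2, 3, 4, 6] / [5, 8] / [7];  Q = [1, 3, 5, 6, 8] / [2, 7] / [4]
Final shape: (5, 2, 1).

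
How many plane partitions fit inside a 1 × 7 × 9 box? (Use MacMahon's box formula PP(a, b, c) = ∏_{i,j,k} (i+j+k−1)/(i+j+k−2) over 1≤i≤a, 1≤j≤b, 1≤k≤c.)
PP(1, 7, 9) = 11440

Evaluate the triple product over i = 1..1, j = 1..7, k = 1..9. The factors are (2/1) · (3/2) · (4/3) · (5/4) · (6/5) · (7/6) · (8/7) · (9/8) · … (63 factors total). The numerators and denominators telescope so the product is an integer; carrying out the multiplication exactly gives PP(1, 7, 9) = 11440.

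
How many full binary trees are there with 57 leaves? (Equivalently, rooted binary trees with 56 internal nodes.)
C_56 = 6852456927844873497549658464312

These full binary trees are counted by the Catalan number C_n = (1/(n + 1)) · C(2n, n). For n = 56: C_56 = (1/57) · C(112, 56) = 390590044887157789360330532465784/57 = 6852456927844873497549658464312.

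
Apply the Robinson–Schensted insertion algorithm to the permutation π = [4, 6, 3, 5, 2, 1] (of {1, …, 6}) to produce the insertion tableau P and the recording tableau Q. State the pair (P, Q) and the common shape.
P = [1, 5] / [2, 6] / [3] / [4];  Q = [1, 2] / [3, 4] / [5] / [6];  common shape = (2, 2, 1, 1)

Row-insert the values π_1, π_2, … into P one at a time, bumping the leftmost entry strictly greater than the inserted value down to the next row. The recording tableau Q records, in position (i, j), the step at which that cell was added to P.
  Insert 4 (step 1): P = [4];  Q = [1]
  Insert 6 (step 2): P = [4, 6];  Q = [1, 2]
  Insert 3 (step 3): P = [3, 6] / [4];  Q = [1, 2] / [3]
  Insert 5 (step 4): P = [3, 5] / [4, 6];  Q = [1, 2] / [3, 4]
  Insert 2 (step 5): P = [2, 5] / [3, 6] / [4];  Q = [1, 2] / [3, 4] / [5]
  Insert 1 (step 6): P = [1, 5] / [2, 6] / [3] / [4];  Q = [1, 2] / [3, 4] / [5] / [6]
Final shape: (2, 2, 1, 1).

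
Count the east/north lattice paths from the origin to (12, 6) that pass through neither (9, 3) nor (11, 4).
Number of paths = 12049

Inclusion–exclusion. Total paths: C(18, 12) = 18564. Through P₁: C(12, 9)·C(6, 3) = 4400. Through P₂: C(15, 11)·C(3, 1) = 4095. Since P₁ is strictly southwest of P₂, a monotone path through both must visit P₁ then P₂; paths through both = C(12, 9)·C(3, 2)·C(3, 1) = 1980. Avoid both = 18564 − 4400 − 4095 + 1980 = 12049.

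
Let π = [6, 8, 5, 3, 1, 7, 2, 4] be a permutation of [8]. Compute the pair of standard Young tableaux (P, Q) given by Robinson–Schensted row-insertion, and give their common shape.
P = [1, 2, 4] / [3, 7] / [5, 8] / [6];  Q = [1, 2, 8] / [3, 6] / [4, 7] / [5];  common shape = (3, 2, 2, 1)

Row-insert the values π_1, π_2, … into P one at a time, bumping the leftmost entry strictly greater than the inserted value down to the next row. The recording tableau Q records, in position (i, j), the step at which that cell was added to P.
  Insert 6 (step 1): P = [6];  Q = [1]
  Insert 8 (step 2): P = [6, 8];  Q = [1, 2]
  Insert 5 (step 3): P = [5, 8] / [6];  Q = [1, 2] / [3]
  Insert 3 (step 4): P = [3, 8] / [5] / [6];  Q = [1, 2] / [3] / [4]
  Insert 1 (step 5): P = [1, 8] / [3] / [5] / [6];  Q = [1, 2] / [3] / [4] / [5]
  Insert 7 (step 6): P = [1, 7] / [3, 8] / [5] / [6];  Q = [1, 2] / [3, 6] / [4] / [5]
  Insert 2 (step 7): P = [1, 2] / [3, 7] / [5, 8] / [6];  Q = [1, 2] / [3, 6] / [4, 7] / [5]
  Insert 4 (step 8): P = [1, 2, 4] / [3, 7] / [5, 8] / [6];  Q = [1, 2, 8] / [3, 6] / [4, 7] / [5]
Final shape: (3, 2, 2, 1).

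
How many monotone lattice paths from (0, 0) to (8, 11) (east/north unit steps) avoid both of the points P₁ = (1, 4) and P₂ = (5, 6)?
Number of paths = 36750

Inclusion–exclusion. Total paths: C(19, 8) = 75582. Through P₁: C(5, 1)·C(14, 7) = 17160. Through P₂: C(11, 5)·C(8, 3) = 25872. Since P₁ is strictly southwest of P₂, a monotone path through both must visit P₁ then P₂; paths through both = C(5, 1)·C(6, 4)·C(8, 3) = 4200. Avoid both = 75582 − 17160 − 25872 + 4200 = 36750.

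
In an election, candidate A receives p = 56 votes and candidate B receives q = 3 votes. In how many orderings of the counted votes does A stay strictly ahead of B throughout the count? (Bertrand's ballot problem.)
Strict-lead orderings = 29203

Total orderings of the 59 votes with 56 for A: C(59, 56) = 32509. By the Bertrand ballot formula (Cycle Lemma / reflection principle), the number of orderings in which A is strictly ahead of B throughout is (p − q)/(p + q) · C(p + q, p) = (56 − 3)/(56 + 3) · 32509 = 29203.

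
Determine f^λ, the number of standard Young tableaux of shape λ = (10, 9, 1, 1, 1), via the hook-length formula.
# SYT of shape (10, 9, 1, 1, 1) = 15242370

Hook-length formula: f^λ = n! / Π hook(c), product over all cells c of the Young diagram. For λ = (10, 9, 1, 1, 1), n = 22 boxes. Hook lengths by row (left-to-right, top-to-bottom): [14, 10, 9, 8, 7, 6, 5, 4, 3, 1]; [12, 8, 7, 6, 5, 4, 3, 2, 1]; [3]; [2]; [1]. Product of hooks = 73741860864000. So f^λ = 22! / 73741860864000 = 1124000727777607680000 / 73741860864000 = 15242370.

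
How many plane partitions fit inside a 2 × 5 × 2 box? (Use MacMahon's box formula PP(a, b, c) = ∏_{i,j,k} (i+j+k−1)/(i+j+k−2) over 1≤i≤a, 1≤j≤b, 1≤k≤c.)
PP(2, 5, 2) = 196

Evaluate the triple product over i = 1..2, j = 1..5, k = 1..2. The factors are (2/1) · (3/2) · (3/2) · (4/3) · (4/3) · (5/4) · (5/4) · (6/5) · … (20 factors total). The numerators and denominators telescope so the product is an integer; carrying out the multiplication exactly gives PP(2, 5, 2) = 196.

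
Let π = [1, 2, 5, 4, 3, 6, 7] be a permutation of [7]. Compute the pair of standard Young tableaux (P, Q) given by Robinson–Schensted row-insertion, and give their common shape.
P = [1, 2, 3, 6, 7] / [4] / [5];  Q = [1, 2, 3, 6, 7] / [4] / [5];  common shape = (5, 1, 1)

Row-insert the values π_1, π_2, … into P one at a time, bumping the leftmost entry strictly greater than the inserted value down to the next row. The recording tableau Q records, in position (i, j), the step at which that cell was added to P.
  Insert 1 (step 1): P = [1];  Q = [1]
  Insert 2 (step 2): P = [1, 2];  Q = [1, 2]
  Insert 5 (step 3): P = [1, 2, 5];  Q = [1, 2, 3]
  Insert 4 (step 4): P = [1, 2, 4] / [5];  Q = [1, 2, 3] / [4]
  Insert 3 (step 5): P = [1, 2, 3] / [4] / [5];  Q = [1, 2, 3] / [4] / [5]
  Insert 6 (step 6): P = [1, 2, 3, 6] / [4] / [5];  Q = [1, 2, 3, 6] / [4] / [5]
  Insert 7 (step 7): P = [1, 2, 3, 6, 7] / [4] / [5];  Q = [1, 2, 3, 6, 7] / [4] / [5]
Final shape: (5, 1, 1).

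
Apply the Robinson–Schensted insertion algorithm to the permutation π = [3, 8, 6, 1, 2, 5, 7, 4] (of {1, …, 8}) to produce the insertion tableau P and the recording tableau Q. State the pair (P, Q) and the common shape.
P = [1, 2, 4, 7] / [3, 5] / [6] / [8];  Q = [1, 2, 6, 7] / [3, 5] / [4] / [8];  common shape = (4, 2, 1, 1)

Row-insert the values π_1, π_2, … into P one at a time, bumping the leftmost entry strictly greater than the inserted value down to the next row. The recording tableau Q records, in position (i, j), the step at which that cell was added to P.
  Insert 3 (step 1): P = [3];  Q = [1]
  Insert 8 (step 2): P = [3, 8];  Q = [1, 2]
  Insert 6 (step 3): P = [3, 6] / [8];  Q = [1, 2] / [3]
  Insert 1 (step 4): P = [1, 6] / [3] / [8];  Q = [1, 2] / [3] / [4]
  Insert 2 (step 5): P = [1, 2] / [3, 6] / [8];  Q = [1, 2] / [3, 5] / [4]
  Insert 5 (step 6): P = [1, 2, 5] / [3, 6] / [8];  Q = [1, 2, 6] / [3, 5] / [4]
  Insert 7 (step 7): P = [1, 2, 5, 7] / [3, 6] / [8];  Q = [1, 2, 6, 7] / [3, 5] / [4]
  Insert 4 (step 8): P = [1, 2, 4, 7] / [3, 5] / [6] / [8];  Q = [1, 2, 6, 7] / [3, 5] / [4] / [8]
Final shape: (4, 2, 1, 1).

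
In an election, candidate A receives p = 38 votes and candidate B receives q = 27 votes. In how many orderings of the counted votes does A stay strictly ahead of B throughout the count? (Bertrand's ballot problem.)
Strict-lead orderings = 245079125348117984

Total orderings of the 65 votes with 38 for A: C(65, 38) = 1448194831602515360. By the Bertrand ballot formula (Cycle Lemma / reflection principle), the number of orderings in which A is strictly ahead of B throughout is (p − q)/(p + q) · C(p + q, p) = (38 − 27)/(38 + 27) · 1448194831602515360 = 245079125348117984.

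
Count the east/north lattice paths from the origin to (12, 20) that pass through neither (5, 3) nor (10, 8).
Number of paths = 203713230

Inclusion–exclusion. Total paths: C(32, 12) = 225792840. Through P₁: C(8, 5)·C(24, 7) = 19381824. Through P₂: C(18, 10)·C(14, 2) = 3981978. Since P₁ is strictly southwest of P₂, a monotone path through both must visit P₁ then P₂; paths through both = C(8, 5)·C(10, 5)·C(14, 2) = 1284192. Avoid both = 225792840 − 19381824 − 3981978 + 1284192 = 203713230.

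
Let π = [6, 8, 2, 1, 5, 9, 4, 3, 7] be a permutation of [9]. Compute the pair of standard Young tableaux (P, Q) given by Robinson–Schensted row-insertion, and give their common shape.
P = [1, 3, 7] / [2, 4, 9] / [5, 8] / [6];  Q = [1, 2, 6] / [3, 5, 9] / [4, 7] / [8];  common shape = (3, 3, 2, 1)

Row-insert the values π_1, π_2, … into P one at a time, bumping the leftmost entry strictly greater than the inserted value down to the next row. The recording tableau Q records, in position (i, j), the step at which that cell was added to P.
  Insert 6 (step 1): P = [6];  Q = [1]
  Insert 8 (step 2): P = [6, 8];  Q = [1, 2]
  Insert 2 (step 3): P = [2, 8] / [6];  Q = [1, 2] / [3]
  Insert 1 (step 4): P = [1, 8] / [2] / [6];  Q = [1, 2] / [3] / [4]
  Insert 5 (step 5): P = [1, 5] / [2, 8] / [6];  Q = [1, 2] / [3, 5] / [4]
  Insert 9 (step 6): P = [1, 5, 9] / [2, 8] / [6];  Q = [1, 2, 6] / [3, 5] / [4]
  Insert 4 (step 7): P = [1, 4, 9] / [2, 5] / [6, 8];  Q = [1, 2, 6] / [3, 5] / [4, 7]
  Insert 3 (step 8): P = [1, 3, 9] / [2, 4] / [5, 8] / [6];  Q = [1, 2, 6] / [3, 5] / [4, 7] / [8]
  Insert 7 (step 9): P = [1, 3, 7] / [2, 4, 9] / [5, 8] / [6];  Q = [1, 2, 6] / [3, 5, 9] / [4, 7] / [8]
Final shape: (3, 3, 2, 1).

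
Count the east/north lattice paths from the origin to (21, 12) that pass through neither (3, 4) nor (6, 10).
Number of paths = 299448447

Inclusion–exclusion. Total paths: C(33, 21) = 354817320. Through P₁: C(7, 3)·C(26, 18) = 54679625. Through P₂: C(16, 6)·C(17, 15) = 1089088. Since P₁ is strictly southwest of P₂, a monotone path through both must visit P₁ then P₂; paths through both = C(7, 3)·C(9, 3)·C(17, 15) = 399840. Avoid both = 354817320 − 54679625 − 1089088 + 399840 = 299448447.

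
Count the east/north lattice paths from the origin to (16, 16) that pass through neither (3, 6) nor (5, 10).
Number of paths = 483407478

Inclusion–exclusion. Total paths: C(32, 16) = 601080390. Through P₁: C(9, 3)·C(23, 13) = 96101544. Through P₂: C(15, 5)·C(17, 11) = 37165128. Since P₁ is strictly southwest of P₂, a monotone path through both must visit P₁ then P₂; paths through both = C(9, 3)·C(6, 2)·C(17, 11) = 15593760. Avoid both = 601080390 − 96101544 − 37165128 + 15593760 = 483407478.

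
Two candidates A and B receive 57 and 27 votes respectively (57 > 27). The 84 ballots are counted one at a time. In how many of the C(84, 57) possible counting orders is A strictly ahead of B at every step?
Strict-lead orderings = 2682251865977033138160

Total orderings of the 84 votes with 57 for A: C(84, 57) = 7510305224735692786848. By the Bertrand ballot formula (Cycle Lemma / reflection principle), the number of orderings in which A is strictly ahead of B throughout is (p − q)/(p + q) · C(p + q, p) = (57 − 27)/(57 + 27) · 7510305224735692786848 = 2682251865977033138160.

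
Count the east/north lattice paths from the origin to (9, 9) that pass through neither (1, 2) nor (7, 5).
Number of paths = 21215

Inclusion–exclusion. Total paths: C(18, 9) = 48620. Through P₁: C(3, 1)·C(15, 8) = 19305. Through P₂: C(12, 7)·C(6, 2) = 11880. Since P₁ is strictly southwest of P₂, a monotone path through both must visit P₁ then P₂; paths through both = C(3, 1)·C(9, 6)·C(6, 2) = 3780. Avoid both = 48620 − 19305 − 11880 + 3780 = 21215.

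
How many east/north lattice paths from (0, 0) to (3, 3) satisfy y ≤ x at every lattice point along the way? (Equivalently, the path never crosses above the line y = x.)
Number of paths = 5

By the reflection principle (André's argument), the number of monotone paths to (3, 3) with n ≤ m that never go above y = x is C(6, 3) − C(6, 4) = 20 − 15 = 5.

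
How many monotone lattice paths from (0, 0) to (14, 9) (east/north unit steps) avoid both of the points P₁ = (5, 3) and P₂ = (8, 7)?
Number of paths = 411610

Inclusion–exclusion. Total paths: C(23, 14) = 817190. Through P₁: C(8, 5)·C(15, 9) = 280280. Through P₂: C(15, 8)·C(8, 6) = 180180. Since P₁ is strictly southwest of P₂, a monotone path through both must visit P₁ then P₂; paths through both = C(8, 5)·C(7, 3)·C(8, 6) = 54880. Avoid both = 817190 − 280280 − 180180 + 54880 = 411610.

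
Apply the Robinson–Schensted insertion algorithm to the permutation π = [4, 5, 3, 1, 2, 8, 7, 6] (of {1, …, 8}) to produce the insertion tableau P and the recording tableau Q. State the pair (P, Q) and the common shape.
P = [1, 2, 6] / [3, 5, 7] / [4, 8];  Q = [1, 2, 6] / [3, 5, 7] / [4, 8];  common shape = (3, 3, 2)

Row-insert the values π_1, π_2, … into P one at a time, bumping the leftmost entry strictly greater than the inserted value down to the next row. The recording tableau Q records, in position (i, j), the step at which that cell was added to P.
  Insert 4 (step 1): P = [4];  Q = [1]
  Insert 5 (step 2): P = [4, 5];  Q = [1, 2]
  Insert 3 (step 3): P = [3, 5] / [4];  Q = [1, 2] / [3]
  Insert 1 (step 4): P = [1, 5] / [3] / [4];  Q = [1, 2] / [3] / [4]
  Insert 2 (step 5): P = [1, 2] / [3, 5] / [4];  Q = [1, 2] / [3, 5] / [4]
  Insert 8 (step 6): P = [1, 2, 8] / [3, 5] / [4];  Q = [1, 2, 6] / [3, 5] / [4]
  Insert 7 (step 7): P = [1, 2, 7] / [3, 5, 8] / [4];  Q = [1, 2, 6] / [3, 5, 7] / [4]
  Insert 6 (step 8): P = [1, 2, 6] / [3, 5, 7] / [4, 8];  Q = [1, 2, 6] / [3, 5, 7] / [4, 8]
Final shape: (3, 3, 2).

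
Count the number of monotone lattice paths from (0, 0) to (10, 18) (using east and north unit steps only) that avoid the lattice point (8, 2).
Number of paths = 13116225

Total paths from (0, 0) to (10, 18): C(28, 10) = 13123110. Paths through (8, 2): (paths (0, 0) → (8, 2)) × (paths (8, 2) → (10, 18)) = C(10, 8) · C(18, 2) = 45 · 153 = 6885. Avoidance count = 13123110 − 6885 = 13116225.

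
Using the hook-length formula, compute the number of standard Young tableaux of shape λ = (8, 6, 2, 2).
# SYT of shape (8, 6, 2, 2) = 2148120

Hook-length formula: f^λ = n! / Π hook(c), product over all cells c of the Young diagram. For λ = (8, 6, 2, 2), n = 18 boxes. Hook lengths by row (left-to-right, top-to-bottom): [11, 10, 7, 6, 5, 4, 2, 1]; [8, 7, 4, 3, 2, 1]; [3, 2]; [2, 1]. Product of hooks = 2980454400. So f^λ = 18! / 2980454400 = 6402373705728000 / 2980454400 = 2148120.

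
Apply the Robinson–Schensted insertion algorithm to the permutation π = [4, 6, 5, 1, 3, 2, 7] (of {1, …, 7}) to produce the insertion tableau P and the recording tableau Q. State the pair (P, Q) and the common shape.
P = [1, 2, 7] / [3, 5] / [4] / [6];  Q = [1, 2, 7] / [3, 5] / [4] / [6];  common shape = (3, 2, 1, 1)

Row-insert the values π_1, π_2, … into P one at a time, bumping the leftmost entry strictly greater than the inserted value down to the next row. The recording tableau Q records, in position (i, j), the step at which that cell was added to P.
  Insert 4 (step 1): P = [4];  Q = [1]
  Insert 6 (step 2): P = [4, 6];  Q = [1, 2]
  Insert 5 (step 3): P = [4, 5] / [6];  Q = [1, 2] / [3]
  Insert 1 (step 4): P = [1, 5] / [4] / [6];  Q = [1, 2] / [3] / [4]
  Insert 3 (step 5): P = [1, 3] / [4, 5] / [6];  Q = [1, 2] / [3, 5] / [4]
  Insert 2 (step 6): P = [1, 2] / [3, 5] / [4] / [6];  Q = [1, 2] / [3, 5] / [4] / [6]
  Insert 7 (step 7): P = [1, 2, 7] / [3, 5] / [4] / [6];  Q = [1, 2, 7] / [3, 5] / [4] / [6]
Final shape: (3, 2, 1, 1).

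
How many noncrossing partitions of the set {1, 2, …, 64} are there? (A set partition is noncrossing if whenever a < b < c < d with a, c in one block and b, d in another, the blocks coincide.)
C_64 = 368479169875816659479009042713546950

These noncrossing partitions are counted by the Catalan number C_n = (1/(n + 1)) · C(2n, n). For n = 64: C_64 = (1/65) · C(128, 64) = 23951146041928082866135587776380551750/65 = 368479169875816659479009042713546950.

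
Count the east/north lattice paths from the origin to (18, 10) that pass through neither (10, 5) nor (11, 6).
Number of paths = 7156149

Inclusion–exclusion. Total paths: C(28, 18) = 13123110. Through P₁: C(15, 10)·C(13, 8) = 3864861. Through P₂: C(17, 11)·C(11, 7) = 4084080. Since P₁ is strictly southwest of P₂, a monotone path through both must visit P₁ then P₂; paths through both = C(15, 10)·C(2, 1)·C(11, 7) = 1981980. Avoid both = 13123110 − 3864861 − 4084080 + 1981980 = 7156149.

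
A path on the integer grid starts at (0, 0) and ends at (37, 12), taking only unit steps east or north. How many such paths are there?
Number of paths = 92263734836

A monotone lattice path from (0, 0) to (37, 12) consists of 37 east steps and 12 north steps in some order, so it is determined by which 37 of the 49 steps are east. The count is C(49, 37) = 92263734836.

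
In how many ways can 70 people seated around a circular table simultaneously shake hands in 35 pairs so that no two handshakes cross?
C_35 = 3116285494907301262

These noncrossing handshakes are counted by the Catalan number C_n = (1/(n + 1)) · C(2n, n). For n = 35: C_35 = (1/36) · C(70, 35) = 112186277816662845432/36 = 3116285494907301262.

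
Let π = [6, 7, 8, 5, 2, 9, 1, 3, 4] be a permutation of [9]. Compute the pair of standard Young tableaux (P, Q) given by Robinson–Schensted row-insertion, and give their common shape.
P = [1, 3, 4, 9] / [2, 7, 8] / [5] / [6];  Q = [1, 2, 3, 6] / [4, 8, 9] / [5] / [7];  common shape = (4, 3, 1, 1)

Row-insert the values π_1, π_2, … into P one at a time, bumping the leftmost entry strictly greater than the inserted value down to the next row. The recording tableau Q records, in position (i, j), the step at which that cell was added to P.
  Insert 6 (step 1): P = [6];  Q = [1]
  Insert 7 (step 2): P = [6, 7];  Q = [1, 2]
  Insert 8 (step 3): P = [6, 7, 8];  Q = [1, 2, 3]
  Insert 5 (step 4): P = [5, 7, 8] / [6];  Q = [1, 2, 3] / [4]
  Insert 2 (step 5): P = [2, 7, 8] / [5] / [6];  Q = [1, 2, 3] / [4] / [5]
  Insert 9 (step 6): P = [2, 7, 8, 9] / [5] / [6];  Q = [1, 2, 3, 6] / [4] / [5]
  Insert 1 (step 7): P = [1, 7, 8, 9] / [2] / [5] / [6];  Q = [1, 2, 3, 6] / [4] / [5] / [7]
  Insert 3 (step 8): P = [1, 3, 8, 9] / [2, 7] / [5] / [6];  Q = [1, 2, 3, 6] / [4, 8] / [5] / [7]
  Insert 4 (step 9): P = [1, 3, 4, 9] / [2, 7, 8] / [5] / [6];  Q = [1, 2, 3, 6] / [4, 8, 9] / [5] / [7]
Final shape: (4, 3, 1, 1).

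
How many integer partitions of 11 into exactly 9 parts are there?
p(11, 9 parts) = 2

Partitions of n into exactly k parts ↔ partitions of n − k into at most k parts (subtract 1 from each part). For n = 11, k = 9, the partitions are: 3+1+1+1+1+1+1+1+1, 2+2+1+1+1+1+1+1+1. Count = 2.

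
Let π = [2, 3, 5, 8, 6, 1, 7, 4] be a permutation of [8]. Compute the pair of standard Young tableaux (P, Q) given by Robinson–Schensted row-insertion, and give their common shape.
P = [1, 3, 4, 6, 7] / [2, 5] / [8];  Q = [1, 2, 3, 4, 7] / [5, 8] / [6];  common shape = (5, 2, 1)

Row-insert the values π_1, π_2, … into P one at a time, bumping the leftmost entry strictly greater than the inserted value down to the next row. The recording tableau Q records, in position (i, j), the step at which that cell was added to P.
  Insert 2 (step 1): P = [2];  Q = [1]
  Insert 3 (step 2): P = [2, 3];  Q = [1, 2]
  Insert 5 (step 3): P = [2, 3, 5];  Q = [1, 2, 3]
  Insert 8 (step 4): P = [2, 3, 5, 8];  Q = [1, 2, 3, 4]
  Insert 6 (step 5): P = [2, 3, 5, 6] / [8];  Q = [1, 2, 3, 4] / [5]
  Insert 1 (step 6): P = [1, 3, 5, 6] / [2] / [8];  Q = [1, 2, 3, 4] / [5] / [6]
  Insert 7 (step 7): P = [1, 3, 5, 6, 7] / [2] / [8];  Q = [1, 2, 3, 4, 7] / [5] / [6]
  Insert 4 (step 8): P = [1, 3, 4, 6, 7] / [2, 5] / [8];  Q = [1, 2, 3, 4, 7] / [5, 8] / [6]
Final shape: (5, 2, 1).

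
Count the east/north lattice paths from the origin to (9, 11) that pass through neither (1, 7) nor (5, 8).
Number of paths = 120355

Inclusion–exclusion. Total paths: C(20, 9) = 167960. Through P₁: C(8, 1)·C(12, 8) = 3960. Through P₂: C(13, 5)·C(7, 4) = 45045. Since P₁ is strictly southwest of P₂, a monotone path through both must visit P₁ then P₂; paths through both = C(8, 1)·C(5, 4)·C(7, 4) = 1400. Avoid both = 167960 − 3960 − 45045 + 1400 = 120355.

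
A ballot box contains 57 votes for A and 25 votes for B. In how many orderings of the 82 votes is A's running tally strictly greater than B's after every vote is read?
Strict-lead orderings = 295102879406935411968

Total orderings of the 82 votes with 57 for A: C(82, 57) = 756201128480271993168. By the Bertrand ballot formula (Cycle Lemma / reflection principle), the number of orderings in which A is strictly ahead of B throughout is (p − q)/(p + q) · C(p + q, p) = (57 − 25)/(57 + 25) · 756201128480271993168 = 295102879406935411968.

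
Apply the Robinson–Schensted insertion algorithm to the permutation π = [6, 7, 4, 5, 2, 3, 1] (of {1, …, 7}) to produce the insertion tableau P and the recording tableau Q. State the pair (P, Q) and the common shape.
P = [1, 3] / [2, 5] / [4, 7] / [6];  Q = [1, 2] / [3, 4] / [5, 6] / [7];  common shape = (2, 2, 2, 1)

Row-insert the values π_1, π_2, … into P one at a time, bumping the leftmost entry strictly greater than the inserted value down to the next row. The recording tableau Q records, in position (i, j), the step at which that cell was added to P.
  Insert 6 (step 1): P = [6];  Q = [1]
  Insert 7 (step 2): P = [6, 7];  Q = [1, 2]
  Insert 4 (step 3): P = [4, 7] / [6];  Q = [1, 2] / [3]
  Insert 5 (step 4): P = [4, 5] / [6, 7];  Q = [1, 2] / [3, 4]
  Insert 2 (step 5): P = [2, 5] / [4, 7] / [6];  Q = [1, 2] / [3, 4] / [5]
  Insert 3 (step 6): P = [2, 3] / [4, 5] / [6, 7];  Q = [1, 2] / [3, 4] / [5, 6]
  Insert 1 (step 7): P = [1, 3] / [2, 5] / [4, 7] / [6];  Q = [1, 2] / [3, 4] / [5, 6] / [7]
Final shape: (2, 2, 2, 1).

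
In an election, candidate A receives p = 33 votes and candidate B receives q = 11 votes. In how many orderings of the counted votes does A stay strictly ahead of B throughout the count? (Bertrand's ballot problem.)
Strict-lead orderings = 3834669566

Total orderings of the 44 votes with 33 for A: C(44, 33) = 7669339132. By the Bertrand ballot formula (Cycle Lemma / reflection principle), the number of orderings in which A is strictly ahead of B throughout is (p − q)/(p + q) · C(p + q, p) = (33 − 11)/(33 + 11) · 7669339132 = 3834669566.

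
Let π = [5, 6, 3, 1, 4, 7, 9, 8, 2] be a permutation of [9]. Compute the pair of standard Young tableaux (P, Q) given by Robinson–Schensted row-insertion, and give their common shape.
P = [1, 2, 7, 8] / [3, 4, 9] / [5, 6];  Q = [1, 2, 6, 7] / [3, 5, 8] / [4, 9];  common shape = (4, 3, 2)

Row-insert the values π_1, π_2, … into P one at a time, bumping the leftmost entry strictly greater than the inserted value down to the next row. The recording tableau Q records, in position (i, j), the step at which that cell was added to P.
  Insert 5 (step 1): P = [5];  Q = [1]
  Insert 6 (step 2): P = [5, 6];  Q = [1, 2]
  Insert 3 (step 3): P = [3, 6] / [5];  Q = [1, 2] / [3]
  Insert 1 (step 4): P = [1, 6] / [3] / [5];  Q = [1, 2] / [3] / [4]
  Insert 4 (step 5): P = [1, 4] / [3, 6] / [5];  Q = [1, 2] / [3, 5] / [4]
  Insert 7 (step 6): P = [1, 4, 7] / [3, 6] / [5];  Q = [1, 2, 6] / [3, 5] / [4]
  Insert 9 (step 7): P = [1, 4, 7, 9] / [3, 6] / [5];  Q = [1, 2, 6, 7] / [3, 5] / [4]
  Insert 8 (step 8): P = [1, 4, 7, 8] / [3, 6, 9] / [5];  Q = [1, 2, 6, 7] / [3, 5, 8] / [4]
  Insert 2 (step 9): P = [1, 2, 7, 8] / [3, 4, 9] / [5, 6];  Q = [1, 2, 6, 7] / [3, 5, 8] / [4, 9]
Final shape: (4, 3, 2).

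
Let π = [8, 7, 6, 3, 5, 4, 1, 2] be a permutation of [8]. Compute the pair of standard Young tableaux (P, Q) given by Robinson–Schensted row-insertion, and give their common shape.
P = [1, 2] / [3, 4] / [5] / [6] / [7] / [8];  Q = [1, 5] / [2, 8] / [3] / [4] / [6] / [7];  common shape = (2, 2, 1, 1, 1, 1)

Row-insert the values π_1, π_2, … into P one at a time, bumping the leftmost entry strictly greater than the inserted value down to the next row. The recording tableau Q records, in position (i, j), the step at which that cell was added to P.
  Insert 8 (step 1): P = [8];  Q = [1]
  Insert 7 (step 2): P = [7] / [8];  Q = [1] / [2]
  Insert 6 (step 3): P = [6] / [7] / [8];  Q = [1] / [2] / [3]
  Insert 3 (step 4): P = [3] / [6] / [7] / [8];  Q = [1] / [2] / [3] / [4]
  Insert 5 (step 5): P = [3, 5] / [6] / [7] / [8];  Q = [1, 5] / [2] / [3] / [4]
  Insert 4 (step 6): P = [3, 4] / [5] / [6] / [7] / [8];  Q = [1, 5] / [2] / [3] / [4] / [6]
  Insert 1 (step 7): P = [1, 4] / [3] / [5] / [6] / [7] / [8];  Q = [1, 5] / [2] / [3] / [4] / [6] / [7]
  Insert 2 (step 8): P = [1, 2] / [3, 4] / [5] / [6] / [7] / [8];  Q = [1, 5] / [2, 8] / [3] / [4] / [6] / [7]
Final shape: (2, 2, 1, 1, 1, 1).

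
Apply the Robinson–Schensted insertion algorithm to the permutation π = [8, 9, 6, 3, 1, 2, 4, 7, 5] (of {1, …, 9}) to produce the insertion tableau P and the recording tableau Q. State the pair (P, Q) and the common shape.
P = [1, 2, 4, 5] / [3, 7] / [6, 9] / [8];  Q = [1, 2, 7, 8] / [3, 6] / [4, 9] / [5];  common shape = (4, 2, 2, 1)

Row-insert the values π_1, π_2, … into P one at a time, bumping the leftmost entry strictly greater than the inserted value down to the next row. The recording tableau Q records, in position (i, j), the step at which that cell was added to P.
  Insert 8 (step 1): P = [8];  Q = [1]
  Insert 9 (step 2): P = [8, 9];  Q = [1, 2]
  Insert 6 (step 3): P = [6, 9] / [8];  Q = [1, 2] / [3]
  Insert 3 (step 4): P = [3, 9] / [6] / [8];  Q = [1, 2] / [3] / [4]
  Insert 1 (step 5): P = [1, 9] / [3] / [6] / [8];  Q = [1, 2] / [3] / [4] / [5]
  Insert 2 (step 6): P = [1, 2] / [3, 9] / [6] / [8];  Q = [1, 2] / [3, 6] / [4] / [5]
  Insert 4 (step 7): P = [1, 2, 4] / [3, 9] / [6] / [8];  Q = [1, 2, 7] / [3, 6] / [4] / [5]
  Insert 7 (step 8): P = [1, 2, 4, 7] / [3, 9] / [6] / [8];  Q = [1, 2, 7, 8] / [3, 6] / [4] / [5]
  Insert 5 (step 9): P = [1, 2, 4, 5] / [3, 7] / [6, 9] / [8];  Q = [1, 2, 7, 8] / [3, 6] / [4, 9] / [5]
Final shape: (4, 2, 2, 1).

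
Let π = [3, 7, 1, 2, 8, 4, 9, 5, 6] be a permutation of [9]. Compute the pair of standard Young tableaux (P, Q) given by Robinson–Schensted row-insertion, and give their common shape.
P = [1, 2, 4, 5, 6] / [3, 7, 8, 9];  Q = [1, 2, 5, 7, 9] / [3, 4, 6, 8];  common shape = (5, 4)

Row-insert the values π_1, π_2, … into P one at a time, bumping the leftmost entry strictly greater than the inserted value down to the next row. The recording tableau Q records, in position (i, j), the step at which that cell was added to P.
  Insert 3 (step 1): P = [3];  Q = [1]
  Insert 7 (step 2): P = [3, 7];  Q = [1, 2]
  Insert 1 (step 3): P = [1, 7] / [3];  Q = [1, 2] / [3]
  Insert 2 (step 4): P = [1, 2] / [3, 7];  Q = [1, 2] / [3, 4]
  Insert 8 (step 5): P = [1, 2, 8] / [3, 7];  Q = [1, 2, 5] / [3, 4]
  Insert 4 (step 6): P = [1, 2, 4] / [3, 7, 8];  Q = [1, 2, 5] / [3, 4, 6]
  Insert 9 (step 7): P = [1, 2, 4, 9] / [3, 7, 8];  Q = [1, 2, 5, 7] / [3, 4, 6]
  Insert 5 (step 8): P = [1, 2, 4, 5] / [3, 7, 8, 9];  Q = [1, 2, 5, 7] / [3, 4, 6, 8]
  Insert 6 (step 9): P = [1, 2, 4, 5, 6] / [3, 7, 8, 9];  Q = [1, 2, 5, 7, 9] / [3, 4, 6, 8]
Final shape: (5, 4).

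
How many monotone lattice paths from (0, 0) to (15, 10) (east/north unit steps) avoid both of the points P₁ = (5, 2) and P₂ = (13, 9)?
Number of paths = 1262987

Inclusion–exclusion. Total paths: C(25, 15) = 3268760. Through P₁: C(7, 5)·C(18, 10) = 918918. Through P₂: C(22, 13)·C(3, 2) = 1492260. Since P₁ is strictly southwest of P₂, a monotone path through both must visit P₁ then P₂; paths through both = C(7, 5)·C(15, 8)·C(3, 2) = 405405. Avoid both = 3268760 − 918918 − 1492260 + 405405 = 1262987.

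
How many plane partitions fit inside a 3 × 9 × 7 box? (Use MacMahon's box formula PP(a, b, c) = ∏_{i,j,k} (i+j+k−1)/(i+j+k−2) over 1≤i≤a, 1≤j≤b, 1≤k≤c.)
PP(3, 9, 7) = 24584605760

Evaluate the triple product over i = 1..3, j = 1..9, k = 1..7. The factors are (2/1) · (3/2) · (4/3) · (5/4) · (6/5) · (7/6) · (8/7) · (3/2) · … (189 factors total). The numerators and denominators telescope so the product is an integer; carrying out the multiplication exactly gives PP(3, 9, 7) = 24584605760.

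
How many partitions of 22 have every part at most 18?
p(22, parts ≤ 18) = 995

Use the recurrence p(n, m) = p(n, m−1) + p(n−m, m): either the largest part is < m (count p(n, m−1)) or the largest part is exactly m (remove one copy of m, count p(n−m, m)). With p(0, ·) = 1 this gives p(22, parts ≤ 18) = 995. (By conjugating Young diagrams, this also counts partitions of 22 into at most 18 parts.)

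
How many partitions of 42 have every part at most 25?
p(42, parts ≤ 25) = 52259

Use the recurrence p(n, m) = p(n, m−1) + p(n−m, m): either the largest part is < m (count p(n, m−1)) or the largest part is exactly m (remove one copy of m, count p(n−m, m)). With p(0, ·) = 1 this gives p(42, parts ≤ 25) = 52259. (By conjugating Young diagrams, this also counts partitions of 42 into at most 25 parts.)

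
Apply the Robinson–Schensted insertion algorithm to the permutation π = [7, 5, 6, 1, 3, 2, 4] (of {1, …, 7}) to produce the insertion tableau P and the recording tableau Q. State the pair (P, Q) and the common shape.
P = [1, 2, 4] / [3, 6] / [5] / [7];  Q = [1, 3, 7] / [2, 5] / [4] / [6];  common shape = (3, 2, 1, 1)

Row-insert the values π_1, π_2, … into P one at a time, bumping the leftmost entry strictly greater than the inserted value down to the next row. The recording tableau Q records, in position (i, j), the step at which that cell was added to P.
  Insert 7 (step 1): P = [7];  Q = [1]
  Insert 5 (step 2): P = [5] / [7];  Q = [1] / [2]
  Insert 6 (step 3): P = [5, 6] / [7];  Q = [1, 3] / [2]
  Insert 1 (step 4): P = [1, 6] / [5] / [7];  Q = [1, 3] / [2] / [4]
  Insert 3 (step 5): P = [1, 3] / [5, 6] / [7];  Q = [1, 3] / [2, 5] / [4]
  Insert 2 (step 6): P = [1, 2] / [3, 6] / [5] / [7];  Q = [1, 3] / [2, 5] / [4] / [6]
  Insert 4 (step 7): P = [1, 2, 4] / [3, 6] / [5] / [7];  Q = [1, 3, 7] / [2, 5] / [4] / [6]
Final shape: (3, 2, 1, 1).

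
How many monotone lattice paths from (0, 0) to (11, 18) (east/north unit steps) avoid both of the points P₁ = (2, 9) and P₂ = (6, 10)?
Number of paths = 21970819

Inclusion–exclusion. Total paths: C(29, 11) = 34597290. Through P₁: C(11, 2)·C(18, 9) = 2674100. Through P₂: C(16, 6)·C(13, 5) = 10306296. Since P₁ is strictly southwest of P₂, a monotone path through both must visit P₁ then P₂; paths through both = C(11, 2)·C(5, 4)·C(13, 5) = 353925. Avoid both = 34597290 − 2674100 − 10306296 + 353925 = 21970819.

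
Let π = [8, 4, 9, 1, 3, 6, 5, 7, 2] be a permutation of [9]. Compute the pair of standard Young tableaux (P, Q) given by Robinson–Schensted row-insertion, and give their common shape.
P = [1, 2, 5, 7] / [3, 6] / [4, 9] / [8];  Q = [1, 3, 6, 8] / [2, 5] / [4, 7] / [9];  common shape = (4, 2, 2, 1)

Row-insert the values π_1, π_2, … into P one at a time, bumping the leftmost entry strictly greater than the inserted value down to the next row. The recording tableau Q records, in position (i, j), the step at which that cell was added to P.
  Insert 8 (step 1): P = [8];  Q = [1]
  Insert 4 (step 2): P = [4] / [8];  Q = [1] / [2]
  Insert 9 (step 3): P = [4, 9] / [8];  Q = [1, 3] / [2]
  Insert 1 (step 4): P = [1, 9] / [4] / [8];  Q = [1, 3] / [2] / [4]
  Insert 3 (step 5): P = [1, 3] / [4, 9] / [8];  Q = [1, 3] / [2, 5] / [4]
  Insert 6 (step 6): P = [1, 3, 6] / [4, 9] / [8];  Q = [1, 3, 6] / [2, 5] / [4]
  Insert 5 (step 7): P = [1, 3, 5] / [4, 6] / [8, 9];  Q = [1, 3, 6] / [2, 5] / [4, 7]
  Insert 7 (step 8): P = [1, 3, 5, 7] / [4, 6] / [8, 9];  Q = [1, 3, 6, 8] / [2, 5] / [4, 7]
  Insert 2 (step 9): P = [1, 2, 5, 7] / [3, 6] / [4, 9] / [8];  Q = [1, 3, 6, 8] / [2, 5] / [4, 7] / [9]
Final shape: (4, 2, 2, 1).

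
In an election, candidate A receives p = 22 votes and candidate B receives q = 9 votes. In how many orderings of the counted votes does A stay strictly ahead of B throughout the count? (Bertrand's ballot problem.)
Strict-lead orderings = 8454225

Total orderings of the 31 votes with 22 for A: C(31, 22) = 20160075. By the Bertrand ballot formula (Cycle Lemma / reflection principle), the number of orderings in which A is strictly ahead of B throughout is (p − q)/(p + q) · C(p + q, p) = (22 − 9)/(22 + 9) · 20160075 = 8454225.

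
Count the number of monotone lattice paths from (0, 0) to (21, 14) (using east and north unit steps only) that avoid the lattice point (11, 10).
Number of paths = 1966890684

Total paths from (0, 0) to (21, 14): C(35, 21) = 2319959400. Paths through (11, 10): (paths (0, 0) → (11, 10)) × (paths (11, 10) → (21, 14)) = C(21, 11) · C(14, 10) = 352716 · 1001 = 353068716. Avoidance count = 2319959400 − 353068716 = 1966890684.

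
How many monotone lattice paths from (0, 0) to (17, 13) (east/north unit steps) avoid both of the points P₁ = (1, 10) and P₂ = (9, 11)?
Number of paths = 112195446

Inclusion–exclusion. Total paths: C(30, 17) = 119759850. Through P₁: C(11, 1)·C(19, 16) = 10659. Through P₂: C(20, 9)·C(10, 8) = 7558200. Since P₁ is strictly southwest of P₂, a monotone path through both must visit P₁ then P₂; paths through both = C(11, 1)·C(9, 8)·C(10, 8) = 4455. Avoid both = 119759850 − 10659 − 7558200 + 4455 = 112195446.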